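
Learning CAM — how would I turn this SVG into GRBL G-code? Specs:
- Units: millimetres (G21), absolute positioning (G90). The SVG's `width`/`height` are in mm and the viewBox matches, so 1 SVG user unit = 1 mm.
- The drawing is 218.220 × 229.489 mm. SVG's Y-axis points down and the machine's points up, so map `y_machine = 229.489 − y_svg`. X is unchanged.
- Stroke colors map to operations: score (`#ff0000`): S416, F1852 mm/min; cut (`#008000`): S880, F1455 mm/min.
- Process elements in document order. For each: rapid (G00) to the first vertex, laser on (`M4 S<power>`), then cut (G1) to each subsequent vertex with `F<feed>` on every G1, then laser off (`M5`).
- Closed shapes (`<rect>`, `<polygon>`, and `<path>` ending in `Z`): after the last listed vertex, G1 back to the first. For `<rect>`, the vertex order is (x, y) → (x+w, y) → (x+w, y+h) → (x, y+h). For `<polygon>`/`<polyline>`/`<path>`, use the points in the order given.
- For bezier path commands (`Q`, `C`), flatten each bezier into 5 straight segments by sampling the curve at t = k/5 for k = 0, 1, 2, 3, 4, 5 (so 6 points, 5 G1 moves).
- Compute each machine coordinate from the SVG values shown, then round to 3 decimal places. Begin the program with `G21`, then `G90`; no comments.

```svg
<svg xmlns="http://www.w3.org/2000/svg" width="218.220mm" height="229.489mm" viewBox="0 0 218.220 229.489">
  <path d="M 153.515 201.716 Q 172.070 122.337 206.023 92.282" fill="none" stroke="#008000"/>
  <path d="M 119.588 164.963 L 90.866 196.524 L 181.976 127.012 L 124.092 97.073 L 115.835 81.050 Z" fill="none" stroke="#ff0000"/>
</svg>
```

viewBox `0 0 218.220 229.489` with mm width/height → 1 unit = 1 mm. Flip: y_m = 229.489 − y_svg.

**Shape 1** — `<path>` quadratic bezier, stroke `#008000` → cut (S880, F1455). Control points (SVG): P0=(153.515,201.716), P1=(172.070,122.337), P2=(206.023,92.282); sampled at t=k/5. Machine vertices: (153.515,27.773) → (161.553,57.552) → (170.823,83.384) → (181.324,105.271) → (193.058,123.212) → (206.023,137.207). Open path.

**Shape 2** — `<path>` closed polygon, stroke `#ff0000` → score (S416, F1852). Machine vertices: (119.588,64.526) → (90.866,32.965) → (181.976,102.477) → (124.092,132.416) → (115.835,148.439) → (119.588,64.526). Closed: final G1 returns to the first vertex.

G21
G90
G00 X153.515 Y27.773
M4 S880
G1 X161.553 Y57.552 F1455
G1 X170.823 Y83.384 F1455
G1 X181.324 Y105.271 F1455
G1 X193.058 Y123.212 F1455
G1 X206.023 Y137.207 F1455
M5
G00 X119.588 Y64.526
M4 S416
G1 X90.866 Y32.965 F1852
G1 X181.976 Y102.477 F1852
G1 X124.092 Y132.416 F1852
G1 X115.835 Y148.439 F1852
G1 X119.588 Y64.526 F1852
M5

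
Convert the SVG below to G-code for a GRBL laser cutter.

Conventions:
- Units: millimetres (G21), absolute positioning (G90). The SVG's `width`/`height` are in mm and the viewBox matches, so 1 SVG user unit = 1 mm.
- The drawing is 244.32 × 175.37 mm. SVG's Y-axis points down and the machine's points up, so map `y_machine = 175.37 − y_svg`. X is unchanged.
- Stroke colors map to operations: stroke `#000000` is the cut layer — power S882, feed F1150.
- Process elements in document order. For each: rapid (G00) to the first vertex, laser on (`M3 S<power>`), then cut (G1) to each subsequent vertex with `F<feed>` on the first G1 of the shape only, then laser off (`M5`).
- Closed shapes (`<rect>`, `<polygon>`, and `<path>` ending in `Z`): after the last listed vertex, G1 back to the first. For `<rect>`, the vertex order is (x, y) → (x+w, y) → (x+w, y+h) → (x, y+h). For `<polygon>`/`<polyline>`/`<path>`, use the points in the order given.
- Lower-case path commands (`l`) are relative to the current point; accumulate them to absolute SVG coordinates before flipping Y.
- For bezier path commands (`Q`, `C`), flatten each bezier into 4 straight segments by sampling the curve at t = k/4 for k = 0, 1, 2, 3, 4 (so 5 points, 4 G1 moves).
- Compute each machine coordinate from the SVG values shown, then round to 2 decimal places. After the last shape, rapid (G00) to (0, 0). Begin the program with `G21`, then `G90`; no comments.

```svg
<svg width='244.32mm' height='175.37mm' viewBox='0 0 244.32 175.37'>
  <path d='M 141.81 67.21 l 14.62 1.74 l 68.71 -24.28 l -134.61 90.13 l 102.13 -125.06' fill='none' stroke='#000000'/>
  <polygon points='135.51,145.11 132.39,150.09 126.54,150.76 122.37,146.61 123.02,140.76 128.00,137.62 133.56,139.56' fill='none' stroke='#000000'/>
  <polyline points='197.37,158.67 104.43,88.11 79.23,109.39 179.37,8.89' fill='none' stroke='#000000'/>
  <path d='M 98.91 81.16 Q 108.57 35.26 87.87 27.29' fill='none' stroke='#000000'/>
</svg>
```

Since the viewBox matches the mm dimensions, user units are millimetres directly. The only transform is the Y-flip y_m = 175.37 − y_svg.

Shape 1 is a open polyline drawn with `<path>`. Its stroke #000000 means cut at S882, F1150. After flipping Y the toolpath is (141.81,108.16) → (156.43,106.42) → (225.14,130.70) → (90.53,40.57) → (192.66,165.63).

Shape 2 is a regular polygon drawn with `<polygon>`. Its stroke #000000 means cut at S882, F1150. After flipping Y the toolpath is (135.51,30.26) → (132.39,25.28) → (126.54,24.61) → (122.37,28.76) → (123.02,34.61) → (128.00,37.75) → (133.56,35.81) → (135.51,30.26), returning to the start.

Shape 3 is a open polyline drawn with `<polyline>`. Its stroke #000000 means cut at S882, F1150. After flipping Y the toolpath is (197.37,16.70) → (104.43,87.26) → (79.23,65.98) → (179.37,166.48).

Shape 4 is a quadratic bezier drawn with `<path>`. Its stroke #000000 means cut at S882, F1150. After flipping Y the toolpath is (98.91,94.21) → (101.84,114.79) → (100.98,130.63) → (96.32,141.72) → (87.87,148.08).

G21
G90
G00 X141.81 Y108.16
M3 S882
G1 X156.43 Y106.42 F1150
G1 X225.14 Y130.70
G1 X90.53 Y40.57
G1 X192.66 Y165.63
M5
G00 X135.51 Y30.26
M3 S882
G1 X132.39 Y25.28 F1150
G1 X126.54 Y24.61
G1 X122.37 Y28.76
G1 X123.02 Y34.61
G1 X128.00 Y37.75
G1 X133.56 Y35.81
G1 X135.51 Y30.26
M5
G00 X197.37 Y16.70
M3 S882
G1 X104.43 Y87.26 F1150
G1 X79.23 Y65.98
G1 X179.37 Y166.48
M5
G00 X98.91 Y94.21
M3 S882
G1 X101.84 Y114.79 F1150
G1 X100.98 Y130.63
G1 X96.32 Y141.72
G1 X87.87 Y148.08
M5
G00 X0.00 Y0.00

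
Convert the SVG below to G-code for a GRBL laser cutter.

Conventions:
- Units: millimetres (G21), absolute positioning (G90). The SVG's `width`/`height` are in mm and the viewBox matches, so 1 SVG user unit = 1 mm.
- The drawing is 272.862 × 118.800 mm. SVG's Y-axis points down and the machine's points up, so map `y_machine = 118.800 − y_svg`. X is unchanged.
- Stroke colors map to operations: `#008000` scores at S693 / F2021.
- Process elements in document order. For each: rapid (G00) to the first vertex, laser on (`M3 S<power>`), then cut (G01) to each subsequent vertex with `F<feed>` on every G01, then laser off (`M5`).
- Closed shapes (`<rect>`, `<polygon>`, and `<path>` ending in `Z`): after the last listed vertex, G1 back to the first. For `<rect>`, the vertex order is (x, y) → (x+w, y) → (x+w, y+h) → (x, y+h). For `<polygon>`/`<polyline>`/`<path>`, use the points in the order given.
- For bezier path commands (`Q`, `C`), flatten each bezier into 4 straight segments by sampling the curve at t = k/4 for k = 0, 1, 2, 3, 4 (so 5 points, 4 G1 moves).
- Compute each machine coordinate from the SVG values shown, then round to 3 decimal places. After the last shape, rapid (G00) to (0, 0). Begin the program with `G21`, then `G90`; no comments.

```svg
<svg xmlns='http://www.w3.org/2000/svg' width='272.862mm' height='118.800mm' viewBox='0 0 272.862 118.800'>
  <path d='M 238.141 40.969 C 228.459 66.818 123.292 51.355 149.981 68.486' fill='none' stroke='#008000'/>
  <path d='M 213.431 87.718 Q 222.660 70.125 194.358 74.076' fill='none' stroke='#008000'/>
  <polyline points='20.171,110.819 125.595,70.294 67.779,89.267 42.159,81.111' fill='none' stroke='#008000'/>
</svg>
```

viewBox `0 0 272.862 118.800` with mm width/height → 1 unit = 1 mm. Flip: y_m = 118.800 − y_svg.

**Shape 1** — `<path>` cubic bezier, stroke `#008000` → score (S693, F2021). Control points (SVG): P0=(238.141,40.969), P1=(228.459,66.818), P2=(123.292,51.355), P3=(149.981,68.486); sampled at t=k/4. Machine vertices: (238.141,77.831) → (216.528,65.035) → (180.422,60.803) → (151.135,58.206) → (149.981,50.314). Open path.

**Shape 2** — `<path>` quadratic bezier, stroke `#008000` → score (S693, F2021). Control points (SVG): P0=(213.431,87.718), P1=(222.660,70.125), P2=(194.358,74.076); sampled at t=k/4. Machine vertices: (213.431,31.082) → (215.700,38.532) → (213.277,43.289) → (206.163,45.353) → (194.358,44.724). Open path.

**Shape 3** — `<polyline>` open polyline, stroke `#008000` → score (S693, F2021). Machine vertices: (20.171,7.981) → (125.595,48.506) → (67.779,29.533) → (42.159,37.689). Open path.

G21
G90
G00 X238.141 Y77.831
M3 S693
G01 X216.528 Y65.035 F2021
G01 X180.422 Y60.803 F2021
G01 X151.135 Y58.206 F2021
G01 X149.981 Y50.314 F2021
M5
G00 X213.431 Y31.082
M3 S693
G01 X215.700 Y38.532 F2021
G01 X213.277 Y43.289 F2021
G01 X206.163 Y45.353 F2021
G01 X194.358 Y44.724 F2021
M5
G00 X20.171 Y7.981
M3 S693
G01 X125.595 Y48.506 F2021
G01 X67.779 Y29.533 F2021
G01 X42.159 Y37.689 F2021
M5
G00 X0.000 Y0.000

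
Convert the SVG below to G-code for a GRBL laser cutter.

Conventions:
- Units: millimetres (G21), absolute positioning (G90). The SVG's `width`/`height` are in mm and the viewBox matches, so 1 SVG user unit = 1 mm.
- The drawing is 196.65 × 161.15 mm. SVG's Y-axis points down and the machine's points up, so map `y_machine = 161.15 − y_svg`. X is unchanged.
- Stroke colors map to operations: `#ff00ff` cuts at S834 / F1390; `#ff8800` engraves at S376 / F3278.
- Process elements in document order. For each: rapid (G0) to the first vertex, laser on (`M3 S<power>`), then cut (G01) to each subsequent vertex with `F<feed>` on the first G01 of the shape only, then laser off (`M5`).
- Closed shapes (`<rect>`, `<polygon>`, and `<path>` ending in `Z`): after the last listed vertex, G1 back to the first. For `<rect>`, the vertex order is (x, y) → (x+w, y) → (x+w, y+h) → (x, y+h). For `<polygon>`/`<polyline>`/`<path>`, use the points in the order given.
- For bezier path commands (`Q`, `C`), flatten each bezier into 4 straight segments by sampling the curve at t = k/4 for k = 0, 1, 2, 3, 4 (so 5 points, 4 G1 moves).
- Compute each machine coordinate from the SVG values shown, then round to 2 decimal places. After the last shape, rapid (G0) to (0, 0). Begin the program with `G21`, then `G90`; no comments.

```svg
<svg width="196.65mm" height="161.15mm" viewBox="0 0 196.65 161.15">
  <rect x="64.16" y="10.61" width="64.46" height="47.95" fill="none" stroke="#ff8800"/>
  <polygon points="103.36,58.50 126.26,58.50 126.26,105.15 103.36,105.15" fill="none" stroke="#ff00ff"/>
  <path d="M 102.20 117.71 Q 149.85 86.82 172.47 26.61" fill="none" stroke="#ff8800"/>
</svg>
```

G21
G90
G0 X64.16 Y150.54
M3 S376
G01 X128.62 Y150.54 F3278
G01 X128.62 Y102.59
G01 X64.16 Y102.59
G01 X64.16 Y150.54
M5
G0 X103.36 Y102.65
M3 S834
G01 X126.26 Y102.65 F1390
G01 X126.26 Y56.00
G01 X103.36 Y56.00
G01 X103.36 Y102.65
M5
G0 X102.20 Y43.44
M3 S376
G01 X124.46 Y60.72 F3278
G01 X143.59 Y81.66
G01 X159.60 Y106.27
G01 X172.47 Y134.54
M5
G0 X0.00 Y0.00

Since the viewBox matches the mm dimensions, user units are millimetres directly. The only transform is the Y-flip y_m = 161.15 − y_svg.

Shape 1 is a rectangle drawn with `<rect>`. Its stroke #ff8800 means engrave at S376, F3278. After flipping Y the toolpath is (64.16,150.54) → (128.62,150.54) → (128.62,102.59) → (64.16,102.59) → (64.16,150.54), returning to the start.

Shape 2 is a rectangle drawn with `<polygon>`. Its stroke #ff00ff means cut at S834, F1390. After flipping Y the toolpath is (103.36,102.65) → (126.26,102.65) → (126.26,56.00) → (103.36,56.00) → (103.36,102.65), returning to the start.

Shape 3 is a quadratic bezier drawn with `<path>`. Its stroke #ff8800 means engrave at S376, F3278. After flipping Y the toolpath is (102.20,43.44) → (124.46,60.72) → (143.59,81.66) → (159.60,106.27) → (172.47,134.54).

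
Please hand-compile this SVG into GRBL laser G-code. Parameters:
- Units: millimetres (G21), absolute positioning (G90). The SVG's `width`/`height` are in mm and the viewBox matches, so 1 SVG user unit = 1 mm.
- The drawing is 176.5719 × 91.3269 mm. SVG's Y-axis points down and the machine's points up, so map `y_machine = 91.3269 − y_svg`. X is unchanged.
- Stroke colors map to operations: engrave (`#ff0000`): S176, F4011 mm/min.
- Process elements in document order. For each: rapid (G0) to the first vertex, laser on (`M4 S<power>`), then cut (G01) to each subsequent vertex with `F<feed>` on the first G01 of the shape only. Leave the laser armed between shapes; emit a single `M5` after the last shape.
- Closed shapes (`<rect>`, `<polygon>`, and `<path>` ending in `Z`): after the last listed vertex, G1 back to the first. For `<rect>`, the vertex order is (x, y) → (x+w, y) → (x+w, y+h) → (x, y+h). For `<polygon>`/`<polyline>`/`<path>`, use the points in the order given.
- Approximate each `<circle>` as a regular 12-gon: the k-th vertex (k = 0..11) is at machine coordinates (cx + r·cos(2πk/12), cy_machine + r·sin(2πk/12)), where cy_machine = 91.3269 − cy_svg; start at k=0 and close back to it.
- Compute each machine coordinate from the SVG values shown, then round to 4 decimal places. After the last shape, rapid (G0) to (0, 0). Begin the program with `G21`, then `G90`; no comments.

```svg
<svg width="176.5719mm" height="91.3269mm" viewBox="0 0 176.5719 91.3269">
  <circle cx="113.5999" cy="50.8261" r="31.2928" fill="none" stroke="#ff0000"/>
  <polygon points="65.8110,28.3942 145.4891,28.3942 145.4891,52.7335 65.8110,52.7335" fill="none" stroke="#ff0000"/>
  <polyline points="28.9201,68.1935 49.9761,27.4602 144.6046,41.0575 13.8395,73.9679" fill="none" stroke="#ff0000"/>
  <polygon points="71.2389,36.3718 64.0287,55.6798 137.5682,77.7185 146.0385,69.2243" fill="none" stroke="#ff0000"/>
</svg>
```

1 u = 1 mm; y_m = 91.3269 − y.

[1] `<circle>` circle, #ff0000→engrave S176 F4011: (144.8927,40.5008) → (140.7003,56.1472) → (129.2463,67.6012) → (113.5999,71.7936) → (97.9535,67.6012) → (86.4995,56.1472) → (82.3071,40.5008) → (86.4995,24.8544) → (97.9535,13.4004) → (113.5999,9.2080) → (129.2463,13.4004) → (140.7003,24.8544) → (144.8927,40.5008) (closed)

[2] `<polygon>` rectangle, #ff0000→engrave S176 F4011: (65.8110,62.9327) → (145.4891,62.9327) → (145.4891,38.5934) → (65.8110,38.5934) → (65.8110,62.9327) (closed)

[3] `<polyline>` open polyline, #ff0000→engrave S176 F4011: (28.9201,23.1334) → (49.9761,63.8667) → (144.6046,50.2694) → (13.8395,17.3590)

[4] `<polygon>` closed polygon, #ff0000→engrave S176 F4011: (71.2389,54.9551) → (64.0287,35.6471) → (137.5682,13.6084) → (146.0385,22.1026) → (71.2389,54.9551) (closed)

G21
G90
G0 X144.8927 Y40.5008
M4 S176
G01 X140.7003 Y56.1472 F4011
G01 X129.2463 Y67.6012
G01 X113.5999 Y71.7936
G01 X97.9535 Y67.6012
G01 X86.4995 Y56.1472
G01 X82.3071 Y40.5008
G01 X86.4995 Y24.8544
G01 X97.9535 Y13.4004
G01 X113.5999 Y9.2080
G01 X129.2463 Y13.4004
G01 X140.7003 Y24.8544
G01 X144.8927 Y40.5008
G0 X65.8110 Y62.9327
M4 S176
G01 X145.4891 Y62.9327 F4011
G01 X145.4891 Y38.5934
G01 X65.8110 Y38.5934
G01 X65.8110 Y62.9327
G0 X28.9201 Y23.1334
M4 S176
G01 X49.9761 Y63.8667 F4011
G01 X144.6046 Y50.2694
G01 X13.8395 Y17.3590
G0 X71.2389 Y54.9551
M4 S176
G01 X64.0287 Y35.6471 F4011
G01 X137.5682 Y13.6084
G01 X146.0385 Y22.1026
G01 X71.2389 Y54.9551
M5
G0 X0.0000 Y0.0000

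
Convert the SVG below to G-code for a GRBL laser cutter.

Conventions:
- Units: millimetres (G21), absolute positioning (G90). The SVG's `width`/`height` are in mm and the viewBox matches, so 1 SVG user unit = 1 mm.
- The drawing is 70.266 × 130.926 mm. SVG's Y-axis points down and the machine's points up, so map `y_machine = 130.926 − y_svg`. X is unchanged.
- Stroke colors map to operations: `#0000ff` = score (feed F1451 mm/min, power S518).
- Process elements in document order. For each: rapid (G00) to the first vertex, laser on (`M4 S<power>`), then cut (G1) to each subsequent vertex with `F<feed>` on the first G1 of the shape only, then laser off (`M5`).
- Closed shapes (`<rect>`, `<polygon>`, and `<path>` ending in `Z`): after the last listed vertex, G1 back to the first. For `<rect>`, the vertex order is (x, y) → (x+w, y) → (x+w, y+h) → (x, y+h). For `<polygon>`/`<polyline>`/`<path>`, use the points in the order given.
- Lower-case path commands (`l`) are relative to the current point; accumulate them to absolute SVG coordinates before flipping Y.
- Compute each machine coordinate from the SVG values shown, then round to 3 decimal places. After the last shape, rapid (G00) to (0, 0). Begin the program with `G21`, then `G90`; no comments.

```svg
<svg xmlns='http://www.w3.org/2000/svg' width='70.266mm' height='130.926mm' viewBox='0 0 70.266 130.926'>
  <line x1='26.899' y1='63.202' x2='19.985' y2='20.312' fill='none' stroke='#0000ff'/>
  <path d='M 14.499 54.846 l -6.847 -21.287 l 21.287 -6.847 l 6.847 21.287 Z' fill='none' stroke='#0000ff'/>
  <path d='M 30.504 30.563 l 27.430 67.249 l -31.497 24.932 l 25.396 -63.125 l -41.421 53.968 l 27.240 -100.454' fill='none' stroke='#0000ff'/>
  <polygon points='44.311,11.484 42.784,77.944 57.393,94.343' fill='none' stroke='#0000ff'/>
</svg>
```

viewBox `0 0 70.266 130.926` with mm width/height → 1 unit = 1 mm. Flip: y_m = 130.926 − y_svg.

**Shape 1** — `<line>` line segment, stroke `#0000ff` → score (S518, F1451). Machine vertices: (26.899,67.724) → (19.985,110.614). Open path.

**Shape 2** — `<path>` regular polygon, stroke `#0000ff` → score (S518, F1451). Machine vertices: (14.499,76.080) → (7.652,97.367) → (28.939,104.214) → (35.786,82.927) → (14.499,76.080). Closed: final G1 returns to the first vertex.

**Shape 3** — `<path>` open polyline, stroke `#0000ff` → score (S518, F1451). Machine vertices: (30.504,100.363) → (57.934,33.114) → (26.437,8.182) → (51.833,71.307) → (10.412,17.339) → (37.652,117.793). Open path.

**Shape 4** — `<polygon>` closed polygon, stroke `#0000ff` → score (S518, F1451). Machine vertices: (44.311,119.442) → (42.784,52.982) → (57.393,36.583) → (44.311,119.442). Closed: final G1 returns to the first vertex.

G21
G90
G00 X26.899 Y67.724
M4 S518
G1 X19.985 Y110.614 F1451
M5
G00 X14.499 Y76.080
M4 S518
G1 X7.652 Y97.367 F1451
G1 X28.939 Y104.214
G1 X35.786 Y82.927
G1 X14.499 Y76.080
M5
G00 X30.504 Y100.363
M4 S518
G1 X57.934 Y33.114 F1451
G1 X26.437 Y8.182
G1 X51.833 Y71.307
G1 X10.412 Y17.339
G1 X37.652 Y117.793
M5
G00 X44.311 Y119.442
M4 S518
G1 X42.784 Y52.982 F1451
G1 X57.393 Y36.583
G1 X44.311 Y119.442
M5
G00 X0.000 Y0.000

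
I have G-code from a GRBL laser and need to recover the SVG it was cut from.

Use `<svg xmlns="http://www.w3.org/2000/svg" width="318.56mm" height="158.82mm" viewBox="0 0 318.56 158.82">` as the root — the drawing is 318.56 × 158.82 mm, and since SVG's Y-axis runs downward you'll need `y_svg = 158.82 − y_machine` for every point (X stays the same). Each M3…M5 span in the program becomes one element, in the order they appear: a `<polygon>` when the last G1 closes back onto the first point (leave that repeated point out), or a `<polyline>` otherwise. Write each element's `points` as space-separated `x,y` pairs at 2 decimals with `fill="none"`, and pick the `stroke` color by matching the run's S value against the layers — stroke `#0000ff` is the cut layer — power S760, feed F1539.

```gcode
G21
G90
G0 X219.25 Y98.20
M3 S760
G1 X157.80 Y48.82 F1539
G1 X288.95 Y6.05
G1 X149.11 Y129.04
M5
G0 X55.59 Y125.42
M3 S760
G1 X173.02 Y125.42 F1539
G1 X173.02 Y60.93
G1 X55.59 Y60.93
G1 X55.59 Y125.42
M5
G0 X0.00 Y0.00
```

y_svg = 158.82 − y_m. Every run uses S760, so all elements get stroke `#0000ff` (cut).

[1] open run; points: 219.25,60.62 157.80,110.00 288.95,152.77 149.11,29.78

[2] closed run; points: 55.59,33.40 173.02,33.40 173.02,97.89 55.59,97.89

<svg xmlns="http://www.w3.org/2000/svg" width="318.56mm" height="158.82mm" viewBox="0 0 318.56 158.82">
  <polyline points="219.25,60.62 157.80,110.00 288.95,152.77 149.11,29.78" fill="none" stroke="#0000ff"/>
  <polygon points="55.59,33.40 173.02,33.40 173.02,97.89 55.59,97.89" fill="none" stroke="#0000ff"/>
</svg>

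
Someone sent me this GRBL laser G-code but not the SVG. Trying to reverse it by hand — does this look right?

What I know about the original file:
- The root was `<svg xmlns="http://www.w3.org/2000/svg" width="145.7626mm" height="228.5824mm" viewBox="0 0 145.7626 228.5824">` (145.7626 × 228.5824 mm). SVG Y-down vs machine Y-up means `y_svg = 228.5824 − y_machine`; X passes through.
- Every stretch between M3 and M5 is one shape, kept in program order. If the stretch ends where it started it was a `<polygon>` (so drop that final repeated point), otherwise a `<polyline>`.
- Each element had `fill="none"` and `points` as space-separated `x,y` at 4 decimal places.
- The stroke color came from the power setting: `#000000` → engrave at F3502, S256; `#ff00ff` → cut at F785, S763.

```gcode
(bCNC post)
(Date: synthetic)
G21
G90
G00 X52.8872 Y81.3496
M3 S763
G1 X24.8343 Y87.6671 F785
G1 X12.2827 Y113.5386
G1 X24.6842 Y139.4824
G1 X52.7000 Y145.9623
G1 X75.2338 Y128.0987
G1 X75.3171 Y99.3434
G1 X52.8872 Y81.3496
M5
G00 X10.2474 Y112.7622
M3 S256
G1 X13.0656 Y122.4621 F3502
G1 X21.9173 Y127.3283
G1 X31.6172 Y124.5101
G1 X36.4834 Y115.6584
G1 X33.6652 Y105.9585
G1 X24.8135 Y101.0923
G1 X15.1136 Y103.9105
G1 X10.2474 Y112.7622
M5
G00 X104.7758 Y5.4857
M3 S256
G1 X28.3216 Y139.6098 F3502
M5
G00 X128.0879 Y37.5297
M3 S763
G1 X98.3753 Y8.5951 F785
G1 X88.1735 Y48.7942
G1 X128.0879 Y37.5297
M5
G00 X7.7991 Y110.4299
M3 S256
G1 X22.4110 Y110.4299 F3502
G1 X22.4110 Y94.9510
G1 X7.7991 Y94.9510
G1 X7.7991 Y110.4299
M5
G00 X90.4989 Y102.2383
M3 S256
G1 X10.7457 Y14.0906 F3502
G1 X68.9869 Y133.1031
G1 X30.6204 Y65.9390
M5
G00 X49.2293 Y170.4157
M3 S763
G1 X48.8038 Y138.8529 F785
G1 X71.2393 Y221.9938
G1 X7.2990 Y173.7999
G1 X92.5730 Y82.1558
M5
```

<svg xmlns="http://www.w3.org/2000/svg" width="145.7626mm" height="228.5824mm" viewBox="0 0 145.7626 228.5824">
  <polygon points="52.8872,147.2328 24.8343,140.9153 12.2827,115.0438 24.6842,89.1000 52.7000,82.6201 75.2338,100.4837 75.3171,129.2390" fill="none" stroke="#ff00ff"/>
  <polygon points="10.2474,115.8202 13.0656,106.1203 21.9173,101.2541 31.6172,104.0723 36.4834,112.9240 33.6652,122.6239 24.8135,127.4901 15.1136,124.6719" fill="none" stroke="#000000"/>
  <polyline points="104.7758,223.0967 28.3216,88.9726" fill="none" stroke="#000000"/>
  <polygon points="128.0879,191.0527 98.3753,219.9873 88.1735,179.7882" fill="none" stroke="#ff00ff"/>
  <polygon points="7.7991,118.1525 22.4110,118.1525 22.4110,133.6314 7.7991,133.6314" fill="none" stroke="#000000"/>
  <polyline points="90.4989,126.3441 10.7457,214.4918 68.9869,95.4793 30.6204,162.6434" fill="none" stroke="#000000"/>
  <polyline points="49.2293,58.1667 48.8038,89.7295 71.2393,6.5886 7.2990,54.7825 92.5730,146.4266" fill="none" stroke="#ff00ff"/>
</svg>

y_svg = 228.5824 − y_m.

[1] S763→`#ff00ff` (cut); closed run; points: 52.8872,147.2328 24.8343,140.9153 12.2827,115.0438 24.6842,89.1000 52.7000,82.6201 75.2338,100.4837 75.3171,129.2390

[2] S256→`#000000` (engrave); closed run; points: 10.2474,115.8202 13.0656,106.1203 21.9173,101.2541 31.6172,104.0723 36.4834,112.9240 33.6652,122.6239 24.8135,127.4901 15.1136,124.6719

[3] S256→`#000000` (engrave); open run; points: 104.7758,223.0967 28.3216,88.9726

[4] S763→`#ff00ff` (cut); closed run; points: 128.0879,191.0527 98.3753,219.9873 88.1735,179.7882

[5] S256→`#000000` (engrave); closed run; points: 7.7991,118.1525 22.4110,118.1525 22.4110,133.6314 7.7991,133.6314

[6] S256→`#000000` (engrave); open run; points: 90.4989,126.3441 10.7457,214.4918 68.9869,95.4793 30.6204,162.6434

[7] S763→`#ff00ff` (cut); open run; points: 49.2293,58.1667 48.8038,89.7295 71.2393,6.5886 7.2990,54.7825 92.5730,146.4266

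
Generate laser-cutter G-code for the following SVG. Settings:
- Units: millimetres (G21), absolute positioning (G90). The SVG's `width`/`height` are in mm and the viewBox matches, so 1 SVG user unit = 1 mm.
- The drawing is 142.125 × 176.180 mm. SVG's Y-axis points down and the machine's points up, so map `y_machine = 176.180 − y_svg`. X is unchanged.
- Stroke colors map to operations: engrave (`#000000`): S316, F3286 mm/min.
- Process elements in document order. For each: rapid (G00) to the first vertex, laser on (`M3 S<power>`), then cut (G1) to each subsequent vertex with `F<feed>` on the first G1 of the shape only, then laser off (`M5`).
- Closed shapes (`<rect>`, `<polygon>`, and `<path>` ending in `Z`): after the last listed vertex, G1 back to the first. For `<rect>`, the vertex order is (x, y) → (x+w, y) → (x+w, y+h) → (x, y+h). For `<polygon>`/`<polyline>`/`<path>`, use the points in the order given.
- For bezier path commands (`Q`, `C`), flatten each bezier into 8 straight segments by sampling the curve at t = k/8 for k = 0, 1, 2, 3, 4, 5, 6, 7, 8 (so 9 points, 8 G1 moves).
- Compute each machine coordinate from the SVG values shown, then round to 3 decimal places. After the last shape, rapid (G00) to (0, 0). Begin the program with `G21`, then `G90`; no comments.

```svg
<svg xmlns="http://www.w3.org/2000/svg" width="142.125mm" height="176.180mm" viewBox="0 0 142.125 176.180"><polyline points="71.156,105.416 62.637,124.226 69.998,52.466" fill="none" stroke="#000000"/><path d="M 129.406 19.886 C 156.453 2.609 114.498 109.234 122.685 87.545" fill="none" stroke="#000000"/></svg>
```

G21
G90
G00 X71.156 Y70.764
M3 S316
G1 X62.637 Y51.954 F3286
G1 X69.998 Y123.714
M5
G00 X129.406 Y156.294
M3 S316
G1 X136.547 Y157.458 F3286
G1 X138.615 Y149.961
G1 X137.007 Y136.760
G1 X133.118 Y120.810
G1 X128.345 Y105.067
G1 X124.085 Y92.486
G1 X121.733 Y86.024
G1 X122.685 Y88.635
M5
G00 X0.000 Y0.000

Since the viewBox matches the mm dimensions, user units are millimetres directly. The only transform is the Y-flip y_m = 176.180 − y_svg.

Shape 1 is a open polyline drawn with `<polyline>`. Its stroke #000000 means engrave at S316, F3286. After flipping Y the toolpath is (71.156,70.764) → (62.637,51.954) → (69.998,123.714).

Shape 2 is a cubic bezier drawn with `<path>`. Its stroke #000000 means engrave at S316, F3286. After flipping Y the toolpath is (129.406,156.294) → (136.547,157.458) → (138.615,149.961) → (137.007,136.760) → (133.118,120.810) → (128.345,105.067) → (124.085,92.486) → (121.733,86.024) → (122.685,88.635).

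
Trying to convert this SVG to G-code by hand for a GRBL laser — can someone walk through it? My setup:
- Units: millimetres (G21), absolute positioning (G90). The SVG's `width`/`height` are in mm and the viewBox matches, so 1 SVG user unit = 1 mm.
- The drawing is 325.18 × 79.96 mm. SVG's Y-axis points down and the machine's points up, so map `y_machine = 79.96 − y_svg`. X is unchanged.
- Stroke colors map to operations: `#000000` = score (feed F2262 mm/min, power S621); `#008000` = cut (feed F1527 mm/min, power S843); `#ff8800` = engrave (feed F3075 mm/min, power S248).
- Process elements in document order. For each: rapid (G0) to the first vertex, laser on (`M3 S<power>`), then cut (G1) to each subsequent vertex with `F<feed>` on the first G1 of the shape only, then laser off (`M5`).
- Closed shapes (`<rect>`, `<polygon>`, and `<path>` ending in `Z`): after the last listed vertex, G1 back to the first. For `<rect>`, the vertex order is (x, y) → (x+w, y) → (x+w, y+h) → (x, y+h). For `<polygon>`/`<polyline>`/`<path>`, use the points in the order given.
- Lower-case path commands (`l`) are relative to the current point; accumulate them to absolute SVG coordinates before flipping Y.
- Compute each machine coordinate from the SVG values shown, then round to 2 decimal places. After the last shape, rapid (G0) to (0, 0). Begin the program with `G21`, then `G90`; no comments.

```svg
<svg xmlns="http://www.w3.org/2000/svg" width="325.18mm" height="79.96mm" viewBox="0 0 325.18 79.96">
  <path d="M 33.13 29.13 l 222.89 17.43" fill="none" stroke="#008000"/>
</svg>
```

viewBox `0 0 325.18 79.96` with mm width/height → 1 unit = 1 mm. Flip: y_m = 79.96 − y_svg.

**Shape 1** — `<path>` line segment, stroke `#008000` → cut (S843, F1527). Machine vertices: (33.13,50.83) → (256.02,33.40). Open path.

G21
G90
G0 X33.13 Y50.83
M3 S843
G1 X256.02 Y33.40 F1527
M5
G0 X0.00 Y0.00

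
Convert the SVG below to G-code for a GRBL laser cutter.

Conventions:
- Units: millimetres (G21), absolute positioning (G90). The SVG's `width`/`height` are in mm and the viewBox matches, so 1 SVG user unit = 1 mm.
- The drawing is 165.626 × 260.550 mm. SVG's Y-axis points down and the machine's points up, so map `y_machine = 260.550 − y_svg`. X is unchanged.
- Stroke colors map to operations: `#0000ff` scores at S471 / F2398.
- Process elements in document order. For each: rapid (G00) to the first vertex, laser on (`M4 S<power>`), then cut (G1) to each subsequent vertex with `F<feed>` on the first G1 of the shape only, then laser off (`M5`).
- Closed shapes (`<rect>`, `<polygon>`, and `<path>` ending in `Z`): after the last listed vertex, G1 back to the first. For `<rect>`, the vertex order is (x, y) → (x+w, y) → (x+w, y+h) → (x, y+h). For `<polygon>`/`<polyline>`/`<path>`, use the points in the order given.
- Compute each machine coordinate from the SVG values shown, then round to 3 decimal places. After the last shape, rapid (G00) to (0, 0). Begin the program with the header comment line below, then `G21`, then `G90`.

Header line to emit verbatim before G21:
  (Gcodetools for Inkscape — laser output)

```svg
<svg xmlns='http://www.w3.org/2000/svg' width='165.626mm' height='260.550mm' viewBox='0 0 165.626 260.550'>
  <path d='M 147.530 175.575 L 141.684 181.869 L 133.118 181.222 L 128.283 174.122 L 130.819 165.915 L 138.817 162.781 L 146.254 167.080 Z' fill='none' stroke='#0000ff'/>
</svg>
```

1 u = 1 mm; y_m = 260.550 − y.

[1] `<path>` regular polygon, #0000ff→score S471 F2398: (147.530,84.975) → (141.684,78.681) → (133.118,79.328) → (128.283,86.428) → (130.819,94.635) → (138.817,97.769) → (146.254,93.470) → (147.530,84.975) (closed)

(Gcodetools for Inkscape — laser output)
G21
G90
G00 X147.530 Y84.975
M4 S471
G1 X141.684 Y78.681 F2398
G1 X133.118 Y79.328
G1 X128.283 Y86.428
G1 X130.819 Y94.635
G1 X138.817 Y97.769
G1 X146.254 Y93.470
G1 X147.530 Y84.975
M5
G00 X0.000 Y0.000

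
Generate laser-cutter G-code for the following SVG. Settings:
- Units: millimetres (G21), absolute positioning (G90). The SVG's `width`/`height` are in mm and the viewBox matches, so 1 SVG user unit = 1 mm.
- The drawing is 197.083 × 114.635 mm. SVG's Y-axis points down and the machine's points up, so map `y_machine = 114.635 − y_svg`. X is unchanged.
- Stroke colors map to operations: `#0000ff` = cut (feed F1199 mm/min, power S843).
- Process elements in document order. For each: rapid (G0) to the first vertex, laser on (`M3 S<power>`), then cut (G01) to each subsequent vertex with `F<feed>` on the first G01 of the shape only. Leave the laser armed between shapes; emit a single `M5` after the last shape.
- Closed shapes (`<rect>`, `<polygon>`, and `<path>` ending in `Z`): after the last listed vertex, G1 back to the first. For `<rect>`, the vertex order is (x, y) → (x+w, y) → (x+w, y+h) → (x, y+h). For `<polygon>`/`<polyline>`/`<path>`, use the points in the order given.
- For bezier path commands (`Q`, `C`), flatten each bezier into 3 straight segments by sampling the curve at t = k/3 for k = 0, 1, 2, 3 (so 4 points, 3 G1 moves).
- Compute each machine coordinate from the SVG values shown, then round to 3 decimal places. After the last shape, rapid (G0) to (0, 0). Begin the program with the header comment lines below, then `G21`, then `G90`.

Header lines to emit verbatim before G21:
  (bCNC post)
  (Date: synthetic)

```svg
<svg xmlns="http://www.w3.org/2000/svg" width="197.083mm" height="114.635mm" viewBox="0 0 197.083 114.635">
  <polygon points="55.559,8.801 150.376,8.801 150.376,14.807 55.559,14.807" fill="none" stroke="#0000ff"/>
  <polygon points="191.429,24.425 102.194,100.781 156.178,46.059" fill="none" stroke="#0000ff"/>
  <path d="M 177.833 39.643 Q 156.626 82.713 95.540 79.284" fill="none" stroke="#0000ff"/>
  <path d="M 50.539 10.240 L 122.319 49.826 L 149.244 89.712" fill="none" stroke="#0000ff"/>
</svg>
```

viewBox `0 0 197.083 114.635` with mm width/height → 1 unit = 1 mm. Flip: y_m = 114.635 − y_svg.

**Shape 1** — `<polygon>` rectangle, stroke `#0000ff` → cut (S843, F1199). Machine vertices: (55.559,105.834) → (150.376,105.834) → (150.376,99.828) → (55.559,99.828) → (55.559,105.834). Closed: final G1 returns to the first vertex.

**Shape 2** — `<polygon>` closed polygon, stroke `#0000ff` → cut (S843, F1199). Machine vertices: (191.429,90.210) → (102.194,13.854) → (156.178,68.576) → (191.429,90.210). Closed: final G1 returns to the first vertex.

**Shape 3** — `<path>` quadratic bezier, stroke `#0000ff` → cut (S843, F1199). Control points (SVG): P0=(177.833,39.643), P1=(156.626,82.713), P2=(95.540,79.284); sampled at t=k/3. Machine vertices: (177.833,74.992) → (159.264,51.445) → (131.833,38.232) → (95.540,35.351). Open path.

**Shape 4** — `<path>` open polyline, stroke `#0000ff` → cut (S843, F1199). Machine vertices: (50.539,104.395) → (122.319,64.809) → (149.244,24.923). Open path.

(bCNC post)
(Date: synthetic)
G21
G90
G0 X55.559 Y105.834
M3 S843
G01 X150.376 Y105.834 F1199
G01 X150.376 Y99.828
G01 X55.559 Y99.828
G01 X55.559 Y105.834
G0 X191.429 Y90.210
M3 S843
G01 X102.194 Y13.854 F1199
G01 X156.178 Y68.576
G01 X191.429 Y90.210
G0 X177.833 Y74.992
M3 S843
G01 X159.264 Y51.445 F1199
G01 X131.833 Y38.232
G01 X95.540 Y35.351
G0 X50.539 Y104.395
M3 S843
G01 X122.319 Y64.809 F1199
G01 X149.244 Y24.923
M5
G0 X0.000 Y0.000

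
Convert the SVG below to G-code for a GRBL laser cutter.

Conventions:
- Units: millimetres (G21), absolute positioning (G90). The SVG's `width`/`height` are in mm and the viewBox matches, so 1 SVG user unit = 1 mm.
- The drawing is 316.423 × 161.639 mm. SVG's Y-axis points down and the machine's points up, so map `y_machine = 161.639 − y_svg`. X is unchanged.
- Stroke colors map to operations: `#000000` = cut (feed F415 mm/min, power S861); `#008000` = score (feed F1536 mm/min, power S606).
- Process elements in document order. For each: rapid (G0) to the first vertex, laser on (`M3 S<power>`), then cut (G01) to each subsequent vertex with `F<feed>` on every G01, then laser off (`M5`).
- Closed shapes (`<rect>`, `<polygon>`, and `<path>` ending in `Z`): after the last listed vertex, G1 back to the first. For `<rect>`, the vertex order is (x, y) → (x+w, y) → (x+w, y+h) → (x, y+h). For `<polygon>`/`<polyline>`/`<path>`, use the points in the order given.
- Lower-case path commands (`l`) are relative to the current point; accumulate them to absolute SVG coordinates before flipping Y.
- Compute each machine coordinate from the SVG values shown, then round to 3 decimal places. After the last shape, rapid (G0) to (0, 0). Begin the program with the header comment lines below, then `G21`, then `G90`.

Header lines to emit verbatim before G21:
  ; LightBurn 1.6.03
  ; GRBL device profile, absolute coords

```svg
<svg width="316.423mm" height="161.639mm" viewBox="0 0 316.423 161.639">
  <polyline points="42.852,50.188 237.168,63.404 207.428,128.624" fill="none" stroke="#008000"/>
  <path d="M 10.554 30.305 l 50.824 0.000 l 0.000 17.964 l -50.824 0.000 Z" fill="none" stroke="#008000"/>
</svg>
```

; LightBurn 1.6.03
; GRBL device profile, absolute coords
G21
G90
G0 X42.852 Y111.451
M3 S606
G01 X237.168 Y98.235 F1536
G01 X207.428 Y33.015 F1536
M5
G0 X10.554 Y131.334
M3 S606
G01 X61.378 Y131.334 F1536
G01 X61.378 Y113.370 F1536
G01 X10.554 Y113.370 F1536
G01 X10.554 Y131.334 F1536
M5
G0 X0.000 Y0.000

1 u = 1 mm; y_m = 161.639 − y.

[1] `<polyline>` open polyline, #008000→score S606 F1536: (42.852,111.451) → (237.168,98.235) → (207.428,33.015)

[2] `<path>` rectangle, #008000→score S606 F1536: (10.554,131.334) → (61.378,131.334) → (61.378,113.370) → (10.554,113.370) → (10.554,131.334) (closed)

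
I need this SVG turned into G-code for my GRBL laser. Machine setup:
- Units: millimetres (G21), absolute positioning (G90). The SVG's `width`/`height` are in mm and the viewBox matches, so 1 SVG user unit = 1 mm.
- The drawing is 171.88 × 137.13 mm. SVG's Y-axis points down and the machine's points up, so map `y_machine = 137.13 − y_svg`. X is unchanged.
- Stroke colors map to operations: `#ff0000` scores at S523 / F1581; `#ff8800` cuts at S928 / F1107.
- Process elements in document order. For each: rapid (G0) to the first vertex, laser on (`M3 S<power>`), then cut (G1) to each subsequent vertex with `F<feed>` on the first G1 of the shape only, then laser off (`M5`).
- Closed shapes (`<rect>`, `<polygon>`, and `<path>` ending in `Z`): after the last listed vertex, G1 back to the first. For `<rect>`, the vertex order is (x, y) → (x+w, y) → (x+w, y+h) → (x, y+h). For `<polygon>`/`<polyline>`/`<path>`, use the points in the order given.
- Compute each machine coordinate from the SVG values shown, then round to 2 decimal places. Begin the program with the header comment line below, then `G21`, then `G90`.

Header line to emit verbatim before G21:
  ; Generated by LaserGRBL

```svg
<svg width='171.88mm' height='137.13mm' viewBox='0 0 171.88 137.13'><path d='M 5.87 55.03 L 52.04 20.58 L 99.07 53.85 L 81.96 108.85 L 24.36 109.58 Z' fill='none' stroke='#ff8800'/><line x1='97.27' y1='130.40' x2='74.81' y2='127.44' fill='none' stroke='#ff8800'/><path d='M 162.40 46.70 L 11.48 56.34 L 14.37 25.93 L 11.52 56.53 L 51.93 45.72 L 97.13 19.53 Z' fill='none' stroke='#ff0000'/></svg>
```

viewBox `0 0 171.88 137.13` with mm width/height → 1 unit = 1 mm. Flip: y_m = 137.13 − y_svg.

**Shape 1** — `<path>` regular polygon, stroke `#ff8800` → cut (S928, F1107). Machine vertices: (5.87,82.10) → (52.04,116.55) → (99.07,83.28) → (81.96,28.28) → (24.36,27.55) → (5.87,82.10). Closed: final G1 returns to the first vertex.

**Shape 2** — `<line>` line segment, stroke `#ff8800` → cut (S928, F1107). Machine vertices: (97.27,6.73) → (74.81,9.69). Open path.

**Shape 3** — `<path>` closed polygon, stroke `#ff0000` → score (S523, F1581). Machine vertices: (162.40,90.43) → (11.48,80.79) → (14.37,111.20) → (11.52,80.60) → (51.93,91.41) → (97.13,117.60) → (162.40,90.43). Closed: final G1 returns to the first vertex.

; Generated by LaserGRBL
G21
G90
G0 X5.87 Y82.10
M3 S928
G1 X52.04 Y116.55 F1107
G1 X99.07 Y83.28
G1 X81.96 Y28.28
G1 X24.36 Y27.55
G1 X5.87 Y82.10
M5
G0 X97.27 Y6.73
M3 S928
G1 X74.81 Y9.69 F1107
M5
G0 X162.40 Y90.43
M3 S523
G1 X11.48 Y80.79 F1581
G1 X14.37 Y111.20
G1 X11.52 Y80.60
G1 X51.93 Y91.41
G1 X97.13 Y117.60
G1 X162.40 Y90.43
M5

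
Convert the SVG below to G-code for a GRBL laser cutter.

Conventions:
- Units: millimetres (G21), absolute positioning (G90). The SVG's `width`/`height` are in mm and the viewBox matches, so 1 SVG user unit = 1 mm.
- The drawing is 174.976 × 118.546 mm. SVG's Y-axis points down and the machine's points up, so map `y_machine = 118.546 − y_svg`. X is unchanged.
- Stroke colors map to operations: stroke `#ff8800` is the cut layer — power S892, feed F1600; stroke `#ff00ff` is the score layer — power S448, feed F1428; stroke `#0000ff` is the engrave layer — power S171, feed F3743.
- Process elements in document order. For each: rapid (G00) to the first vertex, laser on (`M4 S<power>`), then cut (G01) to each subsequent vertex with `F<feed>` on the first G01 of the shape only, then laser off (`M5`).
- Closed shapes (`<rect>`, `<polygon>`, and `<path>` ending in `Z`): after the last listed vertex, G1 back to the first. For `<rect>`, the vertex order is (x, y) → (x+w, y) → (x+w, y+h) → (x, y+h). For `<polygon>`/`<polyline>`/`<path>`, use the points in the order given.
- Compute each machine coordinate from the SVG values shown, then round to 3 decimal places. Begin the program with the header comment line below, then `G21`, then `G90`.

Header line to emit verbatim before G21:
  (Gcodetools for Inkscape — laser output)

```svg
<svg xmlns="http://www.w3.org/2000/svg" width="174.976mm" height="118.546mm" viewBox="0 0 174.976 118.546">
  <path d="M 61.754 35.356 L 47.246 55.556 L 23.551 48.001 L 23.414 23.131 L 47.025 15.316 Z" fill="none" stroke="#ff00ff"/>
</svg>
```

viewBox `0 0 174.976 118.546` with mm width/height → 1 unit = 1 mm. Flip: y_m = 118.546 − y_svg.

**Shape 1** — `<path>` regular polygon, stroke `#ff00ff` → score (S448, F1428). Machine vertices: (61.754,83.190) → (47.246,62.990) → (23.551,70.545) → (23.414,95.415) → (47.025,103.230) → (61.754,83.190). Closed: final G1 returns to the first vertex.

(Gcodetools for Inkscape — laser output)
G21
G90
G00 X61.754 Y83.190
M4 S448
G01 X47.246 Y62.990 F1428
G01 X23.551 Y70.545
G01 X23.414 Y95.415
G01 X47.025 Y103.230
G01 X61.754 Y83.190
M5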